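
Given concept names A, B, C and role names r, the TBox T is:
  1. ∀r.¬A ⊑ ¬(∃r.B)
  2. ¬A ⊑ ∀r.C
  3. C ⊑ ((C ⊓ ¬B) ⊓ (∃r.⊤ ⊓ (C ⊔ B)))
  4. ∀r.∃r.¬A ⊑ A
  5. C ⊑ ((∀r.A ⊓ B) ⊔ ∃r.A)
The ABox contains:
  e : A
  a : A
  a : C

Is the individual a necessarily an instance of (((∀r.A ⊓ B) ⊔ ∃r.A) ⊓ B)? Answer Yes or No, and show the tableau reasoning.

1. a : (((∀r.A ⊓ B) ⊔ ∃r.A) ⊓ B)?  L(a) = {A, C} ∪ {(((∃r.¬A ⊔ ¬B) ⊓ ∀r.¬A) ⊔ ¬B)}
   apply at a: C⊑((C ⊓ ¬B) ⊓ (∃r.⊤ ⊓ (C ⊔ B))); C⊑((∀r.A ⊓ B) ⊔ ∃r.A)
   open: L(a) ⊇ {A, C, ¬B, ∃r.A, ∃r.⊤} (+ ∃-successors) — a ∉ (((∀r.A ⊓ B) ⊔ ∃r.A) ⊓ B) possible
2. Hence a : (((∀r.A ⊓ B) ⊔ ∃r.A) ⊓ B): not entailed.

No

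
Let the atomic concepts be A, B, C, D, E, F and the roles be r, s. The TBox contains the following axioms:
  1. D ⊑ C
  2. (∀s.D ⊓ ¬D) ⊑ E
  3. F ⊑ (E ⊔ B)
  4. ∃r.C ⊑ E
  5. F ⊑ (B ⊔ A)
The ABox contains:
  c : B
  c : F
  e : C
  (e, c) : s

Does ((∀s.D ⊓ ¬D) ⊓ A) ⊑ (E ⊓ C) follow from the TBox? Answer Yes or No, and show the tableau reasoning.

No

1. ((∀s.D ⊓ ¬D) ⊓ A) ⊑ (E ⊓ C)  ⇔  (((∀s.D ⊓ ¬D) ⊓ A) ⊓ (¬E ⊔ ¬C)) unsat w.r.t. T
   apply at x₀: (∀s.D ⊓ ¬D)⊑E
   open: L(x₀) ⊇ {A, E, ¬C, ¬D, ¬F, …}
2. Hence ((∀s.D ⊓ ¬D) ⊓ A) ⊑ (E ⊓ C): not entailed.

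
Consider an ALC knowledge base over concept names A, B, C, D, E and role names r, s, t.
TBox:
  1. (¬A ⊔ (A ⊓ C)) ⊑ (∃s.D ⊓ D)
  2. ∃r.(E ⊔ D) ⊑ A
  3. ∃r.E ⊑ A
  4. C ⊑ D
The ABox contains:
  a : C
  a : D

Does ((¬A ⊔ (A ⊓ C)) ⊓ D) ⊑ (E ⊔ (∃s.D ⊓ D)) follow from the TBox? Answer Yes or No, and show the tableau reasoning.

1. ((¬A ⊔ (A ⊓ C)) ⊓ D) ⊑ (E ⊔ (∃s.D ⊓ D))  ⇔  (((¬A ⊔ (A ⊓ C)) ⊓ D) ⊓ (¬E ⊓ (∀s.¬D ⊔ ¬D))) unsat w.r.t. T
   all branches close; clash {D, ¬D} at x₀
2. Hence ((¬A ⊔ (A ⊓ C)) ⊓ D) ⊑ (E ⊔ (∃s.D ⊓ D)): entailed.

Yes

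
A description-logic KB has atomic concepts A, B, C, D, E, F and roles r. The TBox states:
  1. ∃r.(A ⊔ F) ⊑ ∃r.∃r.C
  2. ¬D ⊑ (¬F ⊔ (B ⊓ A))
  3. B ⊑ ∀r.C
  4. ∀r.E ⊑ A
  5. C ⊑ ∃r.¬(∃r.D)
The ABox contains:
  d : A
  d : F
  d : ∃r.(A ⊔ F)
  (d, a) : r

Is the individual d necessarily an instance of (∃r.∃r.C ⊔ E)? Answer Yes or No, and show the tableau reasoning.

Yes

1. d : (∃r.∃r.C ⊔ E)?  L(d) = {A, F, ∃r.(A ⊔ F)} ∪ {(∀r.∀r.¬C ⊓ ¬E)}
   clash {C, ¬C} at an ∃-successor — d ∈ (∃r.∃r.C ⊔ E)
2. Hence d : (∃r.∃r.C ⊔ E): entailed.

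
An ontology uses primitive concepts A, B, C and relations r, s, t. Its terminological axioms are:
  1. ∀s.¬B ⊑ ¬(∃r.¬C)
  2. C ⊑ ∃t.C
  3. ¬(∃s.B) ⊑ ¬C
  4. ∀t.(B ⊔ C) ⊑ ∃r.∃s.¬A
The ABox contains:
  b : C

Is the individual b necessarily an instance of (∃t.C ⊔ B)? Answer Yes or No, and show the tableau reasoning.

1. b : (∃t.C ⊔ B)?  L(b) = {C} ∪ {(∀t.¬C ⊓ ¬B)}
   clash {C, ¬C} at b — b ∈ (∃t.C ⊔ B)
2. Hence b : (∃t.C ⊔ B): entailed.

Yes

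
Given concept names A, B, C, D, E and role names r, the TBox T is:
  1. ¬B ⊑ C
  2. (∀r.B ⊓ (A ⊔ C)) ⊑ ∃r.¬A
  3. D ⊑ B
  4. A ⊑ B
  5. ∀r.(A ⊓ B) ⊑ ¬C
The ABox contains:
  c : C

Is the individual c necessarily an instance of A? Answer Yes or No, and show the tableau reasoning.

No

1. c : A?  L(c) = {C} ∪ {¬A}
   open: L(c) ⊇ {C, ¬A, ¬D, ∃r.(¬A ⊔ ¬B), ∃r.¬B} (+ ∃-successors) — c ∉ A possible
2. Hence c : A: not entailed.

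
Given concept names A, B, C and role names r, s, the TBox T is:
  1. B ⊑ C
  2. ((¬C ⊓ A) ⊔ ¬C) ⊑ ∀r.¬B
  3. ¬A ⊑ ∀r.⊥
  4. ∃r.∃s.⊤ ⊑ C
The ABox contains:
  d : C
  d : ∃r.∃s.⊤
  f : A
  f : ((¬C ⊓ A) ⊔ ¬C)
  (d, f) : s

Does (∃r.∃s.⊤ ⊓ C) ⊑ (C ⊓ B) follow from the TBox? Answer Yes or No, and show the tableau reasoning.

1. (∃r.∃s.⊤ ⊓ C) ⊑ (C ⊓ B)  ⇔  ((∃r.∃s.⊤ ⊓ C) ⊓ (¬C ⊔ ¬B)) unsat w.r.t. T
   open: L(x₀) ⊇ {A, C, ¬B, ∃r.∃s.⊤} (+ ∃-successors)
2. Hence (∃r.∃s.⊤ ⊓ C) ⊑ (C ⊓ B): not entailed.

No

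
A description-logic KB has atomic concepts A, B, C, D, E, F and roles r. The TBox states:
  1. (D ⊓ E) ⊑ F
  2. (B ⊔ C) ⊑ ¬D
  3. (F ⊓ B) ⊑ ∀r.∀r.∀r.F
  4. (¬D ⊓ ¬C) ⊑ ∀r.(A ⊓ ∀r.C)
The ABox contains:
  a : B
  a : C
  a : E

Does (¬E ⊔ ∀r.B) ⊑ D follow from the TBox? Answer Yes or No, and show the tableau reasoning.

1. (¬E ⊔ ∀r.B) ⊑ D  ⇔  ((¬E ⊔ ∀r.B) ⊓ ¬D) unsat w.r.t. T
   open: L(x₀) ⊇ {C, ¬D, ¬E, ¬F}
2. Hence (¬E ⊔ ∀r.B) ⊑ D: not entailed.

No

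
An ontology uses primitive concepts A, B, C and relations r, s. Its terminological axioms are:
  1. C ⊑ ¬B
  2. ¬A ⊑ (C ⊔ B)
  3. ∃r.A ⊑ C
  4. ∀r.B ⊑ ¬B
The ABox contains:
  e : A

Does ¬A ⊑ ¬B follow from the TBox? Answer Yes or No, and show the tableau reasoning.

No

1. ¬A ⊑ ¬B  ⇔  (¬A ⊓ B) unsat w.r.t. T
   apply at x₀: ¬A⊑(C ⊔ B)
   open: L(x₀) ⊇ {B, ¬A, ¬C, ∀r.¬A, ∃r.¬B} (+ ∃-successors)
2. Hence ¬A ⊑ ¬B: not entailed.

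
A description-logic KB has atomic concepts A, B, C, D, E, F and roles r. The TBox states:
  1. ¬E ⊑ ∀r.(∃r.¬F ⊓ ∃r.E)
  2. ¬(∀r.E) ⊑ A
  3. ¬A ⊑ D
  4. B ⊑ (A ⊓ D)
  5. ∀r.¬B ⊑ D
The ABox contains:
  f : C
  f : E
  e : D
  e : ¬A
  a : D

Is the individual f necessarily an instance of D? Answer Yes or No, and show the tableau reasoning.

No

1. f : D?  L(f) = {C, E} ∪ {¬D}
   open: L(f) ⊇ {A, C, E, ¬B, ¬D, …} (+ ∃-successors) — f ∉ D possible
2. Hence f : D: not entailed.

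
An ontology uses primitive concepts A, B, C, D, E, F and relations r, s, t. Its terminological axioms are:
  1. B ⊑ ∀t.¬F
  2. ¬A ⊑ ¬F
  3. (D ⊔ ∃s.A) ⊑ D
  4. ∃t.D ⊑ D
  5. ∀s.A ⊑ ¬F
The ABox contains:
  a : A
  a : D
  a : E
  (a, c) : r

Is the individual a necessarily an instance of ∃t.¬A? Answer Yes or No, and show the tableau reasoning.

1. a : ∃t.¬A?  L(a) = {A, D, E} ∪ {∀t.A}
   open: L(a) ⊇ {A, D, E, ¬B, ∀t.A, …} (+ ∃-successors) — a ∉ ∃t.¬A possible
2. Hence a : ∃t.¬A: not entailed.

No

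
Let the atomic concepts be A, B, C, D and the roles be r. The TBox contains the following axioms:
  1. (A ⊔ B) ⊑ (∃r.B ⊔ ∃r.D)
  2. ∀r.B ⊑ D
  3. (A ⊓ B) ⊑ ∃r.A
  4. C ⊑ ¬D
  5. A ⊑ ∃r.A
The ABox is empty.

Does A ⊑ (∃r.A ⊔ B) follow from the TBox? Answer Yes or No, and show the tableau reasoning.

1. A ⊑ (∃r.A ⊔ B)  ⇔  (A ⊓ (∀r.¬A ⊓ ¬B)) unsat w.r.t. T
   all branches close; clash {D, ¬D} at x₀
2. Hence A ⊑ (∃r.A ⊔ B): entailed.

Yes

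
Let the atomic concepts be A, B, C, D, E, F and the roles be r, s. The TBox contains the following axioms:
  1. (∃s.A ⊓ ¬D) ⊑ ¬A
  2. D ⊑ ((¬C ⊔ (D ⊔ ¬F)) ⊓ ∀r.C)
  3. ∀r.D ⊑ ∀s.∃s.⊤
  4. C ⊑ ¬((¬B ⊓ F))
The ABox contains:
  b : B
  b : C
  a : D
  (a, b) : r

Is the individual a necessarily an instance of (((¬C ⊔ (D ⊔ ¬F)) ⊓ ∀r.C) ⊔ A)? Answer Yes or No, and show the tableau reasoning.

Yes

1. a : (((¬C ⊔ (D ⊔ ¬F)) ⊓ ∀r.C) ⊔ A)?  L(a) = {D} ∪ {(((C ⊓ (¬D ⊓ F)) ⊔ ∃r.¬C) ⊓ ¬A)}
   clash {C, ¬C} at an ∃-successor — a ∈ (((¬C ⊔ (D ⊔ ¬F)) ⊓ ∀r.C) ⊔ A)
2. Hence a : (((¬C ⊔ (D ⊔ ¬F)) ⊓ ∀r.C) ⊔ A): entailed.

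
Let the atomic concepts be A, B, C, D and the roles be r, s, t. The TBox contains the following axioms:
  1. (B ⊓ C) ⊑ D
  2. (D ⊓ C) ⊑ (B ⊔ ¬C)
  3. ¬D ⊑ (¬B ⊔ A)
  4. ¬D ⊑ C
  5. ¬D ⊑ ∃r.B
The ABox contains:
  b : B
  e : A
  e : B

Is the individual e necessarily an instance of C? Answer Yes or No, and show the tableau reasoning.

1. e : C?  L(e) = {A, B} ∪ {¬C}
   open: L(e) ⊇ {A, B, D, ¬C} — e ∉ C possible
2. Hence e : C: not entailed.

No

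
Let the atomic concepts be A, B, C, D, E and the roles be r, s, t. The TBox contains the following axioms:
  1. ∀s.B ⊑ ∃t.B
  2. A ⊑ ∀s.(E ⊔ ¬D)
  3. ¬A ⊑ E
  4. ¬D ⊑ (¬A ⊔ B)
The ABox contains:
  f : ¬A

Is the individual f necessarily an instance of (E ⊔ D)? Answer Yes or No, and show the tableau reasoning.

Yes

1. f : (E ⊔ D)?  L(f) = {¬A} ∪ {(¬E ⊓ ¬D)}
   clash {E, ¬E} at f — f ∈ (E ⊔ D)
2. Hence f : (E ⊔ D): entailed.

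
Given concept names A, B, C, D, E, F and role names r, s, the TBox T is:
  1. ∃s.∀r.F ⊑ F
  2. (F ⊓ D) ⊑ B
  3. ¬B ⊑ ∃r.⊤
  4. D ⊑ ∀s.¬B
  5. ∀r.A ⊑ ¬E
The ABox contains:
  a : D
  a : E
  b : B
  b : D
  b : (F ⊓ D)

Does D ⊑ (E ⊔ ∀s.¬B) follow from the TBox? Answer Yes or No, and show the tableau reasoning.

Yes

1. D ⊑ (E ⊔ ∀s.¬B)  ⇔  (D ⊓ (¬E ⊓ ∃s.B)) unsat w.r.t. T
   all branches close; clash {B, ¬B} at an ∃-successor
2. Hence D ⊑ (E ⊔ ∀s.¬B): entailed.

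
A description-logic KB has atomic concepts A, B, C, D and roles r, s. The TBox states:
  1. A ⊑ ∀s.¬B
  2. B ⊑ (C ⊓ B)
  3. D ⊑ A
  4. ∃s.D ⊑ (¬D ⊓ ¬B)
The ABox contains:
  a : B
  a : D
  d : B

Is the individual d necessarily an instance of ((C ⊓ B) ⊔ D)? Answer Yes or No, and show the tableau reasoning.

Yes

1. d : ((C ⊓ B) ⊔ D)?  L(d) = {B} ∪ {((¬C ⊔ ¬B) ⊓ ¬D)}
   clash {B, ¬B} at d — d ∈ ((C ⊓ B) ⊔ D)
2. Hence d : ((C ⊓ B) ⊔ D): entailed.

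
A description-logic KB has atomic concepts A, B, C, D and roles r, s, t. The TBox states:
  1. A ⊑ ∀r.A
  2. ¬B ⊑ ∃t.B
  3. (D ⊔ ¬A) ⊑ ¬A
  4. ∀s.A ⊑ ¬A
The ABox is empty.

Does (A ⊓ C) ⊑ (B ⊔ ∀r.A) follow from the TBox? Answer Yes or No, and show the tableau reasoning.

1. (A ⊓ C) ⊑ (B ⊔ ∀r.A)  ⇔  ((A ⊓ C) ⊓ (¬B ⊓ ∃r.¬A)) unsat w.r.t. T
   all branches close; clash {A, ¬A} at x₀
2. Hence (A ⊓ C) ⊑ (B ⊔ ∀r.A): entailed.

Yes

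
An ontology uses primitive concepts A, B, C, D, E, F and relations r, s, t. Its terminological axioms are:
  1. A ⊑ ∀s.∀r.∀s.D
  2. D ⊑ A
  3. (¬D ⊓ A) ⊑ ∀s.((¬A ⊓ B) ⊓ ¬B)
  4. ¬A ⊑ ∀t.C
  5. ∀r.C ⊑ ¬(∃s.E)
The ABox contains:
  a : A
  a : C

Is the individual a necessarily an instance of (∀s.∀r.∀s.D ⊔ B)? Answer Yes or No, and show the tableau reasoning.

1. a : (∀s.∀r.∀s.D ⊔ B)?  L(a) = {A, C} ∪ {(∃s.∃r.∃s.¬D ⊓ ¬B)}
   clash {B, ¬B} at an ∃-successor — a ∈ (∀s.∀r.∀s.D ⊔ B)
2. Hence a : (∀s.∀r.∀s.D ⊔ B): entailed.

Yes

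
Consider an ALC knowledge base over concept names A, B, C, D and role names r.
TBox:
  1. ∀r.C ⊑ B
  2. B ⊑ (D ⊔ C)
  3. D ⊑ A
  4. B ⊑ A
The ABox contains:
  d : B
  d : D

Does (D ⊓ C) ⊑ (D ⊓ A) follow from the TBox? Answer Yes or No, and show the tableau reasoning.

Yes

1. (D ⊓ C) ⊑ (D ⊓ A)  ⇔  ((D ⊓ C) ⊓ (¬D ⊔ ¬A)) unsat w.r.t. T
   all branches close; clash {A, ¬A} at x₀
2. Hence (D ⊓ C) ⊑ (D ⊓ A): entailed.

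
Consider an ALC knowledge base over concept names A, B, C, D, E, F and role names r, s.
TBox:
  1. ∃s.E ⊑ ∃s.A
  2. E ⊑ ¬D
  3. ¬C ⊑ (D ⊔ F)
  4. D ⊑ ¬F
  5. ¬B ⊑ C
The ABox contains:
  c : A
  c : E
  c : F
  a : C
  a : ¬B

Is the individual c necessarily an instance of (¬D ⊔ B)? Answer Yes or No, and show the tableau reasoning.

Yes

1. c : (¬D ⊔ B)?  L(c) = {A, E, F} ∪ {(D ⊓ ¬B)}
   clash {F, ¬F} at c — c ∈ (¬D ⊔ B)
2. Hence c : (¬D ⊔ B): entailed.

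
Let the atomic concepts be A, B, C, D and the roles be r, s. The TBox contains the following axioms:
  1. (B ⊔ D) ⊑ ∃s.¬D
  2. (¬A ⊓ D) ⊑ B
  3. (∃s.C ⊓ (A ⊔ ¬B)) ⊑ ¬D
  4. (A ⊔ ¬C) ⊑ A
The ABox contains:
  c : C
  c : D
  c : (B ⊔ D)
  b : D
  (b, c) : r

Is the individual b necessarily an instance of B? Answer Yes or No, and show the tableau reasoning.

No

1. b : B?  L(b) = {D} ∪ {¬B}
   open: L(b) ⊇ {A, D, ¬B, ∀s.¬C, ∃s.¬D} (+ ∃-successors) — b ∉ B possible
2. Hence b : B: not entailed.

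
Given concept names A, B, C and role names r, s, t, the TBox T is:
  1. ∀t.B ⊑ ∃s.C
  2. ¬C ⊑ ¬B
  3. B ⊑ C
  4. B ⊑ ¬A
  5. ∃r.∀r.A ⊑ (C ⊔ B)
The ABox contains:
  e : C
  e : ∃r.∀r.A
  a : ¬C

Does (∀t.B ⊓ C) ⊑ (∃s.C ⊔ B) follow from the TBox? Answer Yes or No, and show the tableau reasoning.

Yes

1. (∀t.B ⊓ C) ⊑ (∃s.C ⊔ B)  ⇔  ((∀t.B ⊓ C) ⊓ (∀s.¬C ⊓ ¬B)) unsat w.r.t. T
   all branches close; clash {C, ¬C} at an ∃-successor
2. Hence (∀t.B ⊓ C) ⊑ (∃s.C ⊔ B): entailed.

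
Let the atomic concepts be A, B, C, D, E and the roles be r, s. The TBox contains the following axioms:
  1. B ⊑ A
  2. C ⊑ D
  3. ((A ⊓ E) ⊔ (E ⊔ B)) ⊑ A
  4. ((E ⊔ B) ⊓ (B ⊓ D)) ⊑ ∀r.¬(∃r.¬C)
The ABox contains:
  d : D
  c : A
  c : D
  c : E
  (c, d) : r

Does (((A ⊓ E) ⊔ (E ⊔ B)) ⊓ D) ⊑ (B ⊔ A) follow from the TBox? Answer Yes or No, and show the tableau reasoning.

1. (((A ⊓ E) ⊔ (E ⊔ B)) ⊓ D) ⊑ (B ⊔ A)  ⇔  ((((A ⊓ E) ⊔ (E ⊔ B)) ⊓ D) ⊓ (¬B ⊓ ¬A)) unsat w.r.t. T
   all branches close; clash {B, ¬B} at x₀
2. Hence (((A ⊓ E) ⊔ (E ⊔ B)) ⊓ D) ⊑ (B ⊔ A): entailed.

Yes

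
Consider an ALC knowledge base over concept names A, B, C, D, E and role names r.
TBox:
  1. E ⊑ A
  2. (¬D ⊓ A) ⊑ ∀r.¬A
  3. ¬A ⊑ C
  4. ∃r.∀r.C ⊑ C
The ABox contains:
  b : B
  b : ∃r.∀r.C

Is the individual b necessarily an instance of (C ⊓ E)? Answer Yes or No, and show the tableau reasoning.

No

1. b : (C ⊓ E)?  L(b) = {B, ∃r.∀r.C} ∪ {(¬C ⊔ ¬E)}
   apply at b: ∃r.∀r.C⊑C
   open: L(b) ⊇ {A, B, C, D, ¬E, …} (+ ∃-successors) — b ∉ (C ⊓ E) possible
2. Hence b : (C ⊓ E): not entailed.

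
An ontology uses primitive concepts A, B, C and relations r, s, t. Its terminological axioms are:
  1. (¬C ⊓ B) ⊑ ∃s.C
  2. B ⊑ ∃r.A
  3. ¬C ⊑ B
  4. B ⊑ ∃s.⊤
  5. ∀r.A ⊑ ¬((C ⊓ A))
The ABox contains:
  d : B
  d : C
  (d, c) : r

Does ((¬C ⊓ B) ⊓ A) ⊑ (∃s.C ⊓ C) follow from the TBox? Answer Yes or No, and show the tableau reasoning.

No

1. ((¬C ⊓ B) ⊓ A) ⊑ (∃s.C ⊓ C)  ⇔  (((¬C ⊓ B) ⊓ A) ⊓ (∀s.¬C ⊔ ¬C)) unsat w.r.t. T
   apply at x₀: (¬C ⊓ B)⊑∃s.C; B⊑∃r.A; B⊑∃s.⊤
   open: L(x₀) ⊇ {A, B, ¬C, ∃r.A, ∃r.¬A, …} (+ ∃-successors)
2. Hence ((¬C ⊓ B) ⊓ A) ⊑ (∃s.C ⊓ C): not entailed.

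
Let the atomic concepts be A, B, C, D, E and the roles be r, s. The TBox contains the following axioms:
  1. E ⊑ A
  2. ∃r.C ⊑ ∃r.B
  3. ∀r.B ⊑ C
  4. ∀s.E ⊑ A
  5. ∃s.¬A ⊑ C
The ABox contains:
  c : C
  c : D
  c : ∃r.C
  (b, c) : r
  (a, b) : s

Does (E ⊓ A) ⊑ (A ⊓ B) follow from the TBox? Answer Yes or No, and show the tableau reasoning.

1. (E ⊓ A) ⊑ (A ⊓ B)  ⇔  ((E ⊓ A) ⊓ (¬A ⊔ ¬B)) unsat w.r.t. T
   open: L(x₀) ⊇ {A, E, ¬B, ∀r.¬C, ∀s.A, …} (+ ∃-successors)
2. Hence (E ⊓ A) ⊑ (A ⊓ B): not entailed.

No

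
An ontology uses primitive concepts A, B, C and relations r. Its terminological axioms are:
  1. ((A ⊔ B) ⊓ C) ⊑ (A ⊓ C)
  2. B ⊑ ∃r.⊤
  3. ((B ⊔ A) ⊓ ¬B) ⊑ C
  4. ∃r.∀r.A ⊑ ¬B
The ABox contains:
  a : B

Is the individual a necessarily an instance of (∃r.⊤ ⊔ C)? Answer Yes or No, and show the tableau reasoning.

1. a : (∃r.⊤ ⊔ C)?  L(a) = {B} ∪ {(∀r.⊥ ⊓ ¬C)}
   clash {C, ¬C} at a — a ∈ (∃r.⊤ ⊔ C)
2. Hence a : (∃r.⊤ ⊔ C): entailed.

Yes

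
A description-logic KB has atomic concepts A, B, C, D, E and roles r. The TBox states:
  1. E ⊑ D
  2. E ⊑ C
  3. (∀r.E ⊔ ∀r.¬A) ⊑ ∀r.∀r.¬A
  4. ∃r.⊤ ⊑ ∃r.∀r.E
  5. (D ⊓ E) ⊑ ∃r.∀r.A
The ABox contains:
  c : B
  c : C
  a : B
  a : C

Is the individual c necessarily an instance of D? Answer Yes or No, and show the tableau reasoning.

1. c : D?  L(c) = {B, C} ∪ {¬D}
   open: L(c) ⊇ {B, C, ¬D, ¬E, ∀r.∀r.¬A, …} — c ∉ D possible
2. Hence c : D: not entailed.

No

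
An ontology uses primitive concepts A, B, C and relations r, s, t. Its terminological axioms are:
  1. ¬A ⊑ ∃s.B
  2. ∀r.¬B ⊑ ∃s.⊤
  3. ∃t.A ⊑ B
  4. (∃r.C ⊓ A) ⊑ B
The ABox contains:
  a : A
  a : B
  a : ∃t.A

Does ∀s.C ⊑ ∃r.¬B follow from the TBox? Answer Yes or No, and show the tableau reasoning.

1. ∀s.C ⊑ ∃r.¬B  ⇔  (∀s.C ⊓ ∀r.B) unsat w.r.t. T
   open: L(x₀) ⊇ {A, ∀r.B, ∀r.¬C, ∀s.C, ∀t.¬A, …} (+ ∃-successors)
2. Hence ∀s.C ⊑ ∃r.¬B: not entailed.

No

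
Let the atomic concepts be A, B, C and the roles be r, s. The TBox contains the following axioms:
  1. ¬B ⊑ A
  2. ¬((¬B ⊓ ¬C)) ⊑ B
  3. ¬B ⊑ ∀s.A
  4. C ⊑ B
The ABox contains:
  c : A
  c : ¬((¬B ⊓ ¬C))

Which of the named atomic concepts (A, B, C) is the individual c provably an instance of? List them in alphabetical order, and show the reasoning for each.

{A, B}

1. c : A?  L(c) = {A, ¬((¬B ⊓ ¬C))} ∪ {¬A}
   clash {A, ¬A} at c — c ∈ A
2. c : B?  L(c) = {A, ¬((¬B ⊓ ¬C))} ∪ {¬B}
   clash {B, ¬B} at c — c ∈ B
3. c : C?  L(c) = {A, ¬((¬B ⊓ ¬C))} ∪ {¬C}
   apply at c: ¬((¬B ⊓ ¬C))⊑B
   open: L(c) ⊇ {A, B, ¬C} — c ∉ C possible
4. Entailed for c: {A, B}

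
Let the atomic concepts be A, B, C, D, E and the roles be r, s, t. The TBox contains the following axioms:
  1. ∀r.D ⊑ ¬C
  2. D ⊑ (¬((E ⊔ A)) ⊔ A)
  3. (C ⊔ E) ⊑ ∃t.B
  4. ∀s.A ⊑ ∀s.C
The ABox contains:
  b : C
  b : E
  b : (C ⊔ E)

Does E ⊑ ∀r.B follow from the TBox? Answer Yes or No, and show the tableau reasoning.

No

1. E ⊑ ∀r.B  ⇔  (E ⊓ ∃r.¬B) unsat w.r.t. T
   open: L(x₀) ⊇ {E, ¬D, ∃r.¬B, ∃r.¬D, ∃s.¬A, …} (+ ∃-successors)
2. Hence E ⊑ ∀r.B: not entailed.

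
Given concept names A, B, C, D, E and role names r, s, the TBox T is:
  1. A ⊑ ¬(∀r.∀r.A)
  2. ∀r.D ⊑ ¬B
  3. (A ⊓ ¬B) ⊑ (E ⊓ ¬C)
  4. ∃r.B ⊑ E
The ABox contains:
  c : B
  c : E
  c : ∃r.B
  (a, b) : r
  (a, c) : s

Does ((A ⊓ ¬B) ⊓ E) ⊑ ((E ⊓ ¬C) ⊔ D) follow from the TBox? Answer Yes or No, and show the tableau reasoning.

Yes

1. ((A ⊓ ¬B) ⊓ E) ⊑ ((E ⊓ ¬C) ⊔ D)  ⇔  (((A ⊓ ¬B) ⊓ E) ⊓ ((¬E ⊔ C) ⊓ ¬D)) unsat w.r.t. T
   all branches close; clash {C, ¬C} at x₀
2. Hence ((A ⊓ ¬B) ⊓ E) ⊑ ((E ⊓ ¬C) ⊔ D): entailed.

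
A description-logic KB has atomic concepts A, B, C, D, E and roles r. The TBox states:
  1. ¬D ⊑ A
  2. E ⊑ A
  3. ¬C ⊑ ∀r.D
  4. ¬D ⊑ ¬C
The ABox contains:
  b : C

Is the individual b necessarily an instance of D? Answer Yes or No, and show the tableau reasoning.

1. b : D?  L(b) = {C} ∪ {¬D}
   clash {C, ¬C} at b — b ∈ D
2. Hence b : D: entailed.

Yes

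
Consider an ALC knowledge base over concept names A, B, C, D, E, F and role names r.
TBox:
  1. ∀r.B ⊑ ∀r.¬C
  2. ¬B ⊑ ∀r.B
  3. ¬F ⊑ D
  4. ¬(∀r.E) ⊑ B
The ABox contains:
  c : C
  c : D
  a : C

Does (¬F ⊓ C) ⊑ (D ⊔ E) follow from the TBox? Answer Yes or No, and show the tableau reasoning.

1. (¬F ⊓ C) ⊑ (D ⊔ E)  ⇔  ((¬F ⊓ C) ⊓ (¬D ⊓ ¬E)) unsat w.r.t. T
   all branches close; clash {D, ¬D} at x₀
2. Hence (¬F ⊓ C) ⊑ (D ⊔ E): entailed.

Yes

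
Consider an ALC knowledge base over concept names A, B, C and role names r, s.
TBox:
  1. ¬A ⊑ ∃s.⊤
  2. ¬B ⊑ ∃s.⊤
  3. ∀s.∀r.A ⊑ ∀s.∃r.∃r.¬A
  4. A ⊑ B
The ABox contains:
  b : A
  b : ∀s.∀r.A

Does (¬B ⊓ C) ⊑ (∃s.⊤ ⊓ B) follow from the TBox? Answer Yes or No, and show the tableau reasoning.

No

1. (¬B ⊓ C) ⊑ (∃s.⊤ ⊓ B)  ⇔  ((¬B ⊓ C) ⊓ (∀s.⊥ ⊔ ¬B)) unsat w.r.t. T
   apply at x₀: ¬B⊑∃s.⊤
   open: L(x₀) ⊇ {C, ¬A, ¬B, ∃s.∃r.¬A, ∃s.⊤} (+ ∃-successors)
2. Hence (¬B ⊓ C) ⊑ (∃s.⊤ ⊓ B): not entailed.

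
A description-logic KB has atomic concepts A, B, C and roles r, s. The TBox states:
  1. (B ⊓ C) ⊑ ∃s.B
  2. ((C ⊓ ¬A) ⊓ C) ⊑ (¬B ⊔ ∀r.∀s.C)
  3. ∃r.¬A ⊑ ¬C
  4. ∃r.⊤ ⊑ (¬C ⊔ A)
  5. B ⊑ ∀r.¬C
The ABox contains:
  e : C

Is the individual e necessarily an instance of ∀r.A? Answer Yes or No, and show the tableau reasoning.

Yes

1. e : ∀r.A?  L(e) = {C} ∪ {∃r.¬A}
   clash {C, ¬C} at e — e ∈ ∀r.A
2. Hence e : ∀r.A: entailed.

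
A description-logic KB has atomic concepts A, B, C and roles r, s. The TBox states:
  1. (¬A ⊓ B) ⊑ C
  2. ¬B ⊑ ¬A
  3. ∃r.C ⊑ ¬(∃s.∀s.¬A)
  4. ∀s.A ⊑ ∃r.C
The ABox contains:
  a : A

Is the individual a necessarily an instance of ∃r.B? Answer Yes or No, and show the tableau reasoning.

No

1. a : ∃r.B?  L(a) = {A} ∪ {∀r.¬B}
   open: L(a) ⊇ {A, B, ∀r.¬B, ∀r.¬C, ∃s.¬A} (+ ∃-successors) — a ∉ ∃r.B possible
2. Hence a : ∃r.B: not entailed.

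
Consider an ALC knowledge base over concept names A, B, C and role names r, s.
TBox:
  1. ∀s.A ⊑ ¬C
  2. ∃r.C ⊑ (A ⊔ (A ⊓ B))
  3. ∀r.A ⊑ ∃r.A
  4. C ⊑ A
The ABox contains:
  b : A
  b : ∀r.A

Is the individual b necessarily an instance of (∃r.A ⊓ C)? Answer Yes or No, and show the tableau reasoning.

1. b : (∃r.A ⊓ C)?  L(b) = {A, ∀r.A} ∪ {(∀r.¬A ⊔ ¬C)}
   apply at b: ∀r.A⊑∃r.A
   open: L(b) ⊇ {A, ¬C, ∀r.A, ∀r.¬C, ∃r.A} (+ ∃-successors) — b ∉ (∃r.A ⊓ C) possible
2. Hence b : (∃r.A ⊓ C): not entailed.

No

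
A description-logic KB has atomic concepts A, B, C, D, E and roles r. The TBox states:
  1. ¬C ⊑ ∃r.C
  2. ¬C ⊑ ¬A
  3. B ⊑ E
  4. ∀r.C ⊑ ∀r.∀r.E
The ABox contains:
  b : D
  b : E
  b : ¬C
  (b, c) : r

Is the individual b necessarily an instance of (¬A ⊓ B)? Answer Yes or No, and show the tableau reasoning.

No

1. b : (¬A ⊓ B)?  L(b) = {D, E, ¬C} ∪ {(A ⊔ ¬B)}
   apply at b: ¬C⊑∃r.C; ¬C⊑¬A
   open: L(b) ⊇ {D, E, ¬A, ¬B, ¬C, …} (+ ∃-successors) — b ∉ (¬A ⊓ B) possible
2. Hence b : (¬A ⊓ B): not entailed.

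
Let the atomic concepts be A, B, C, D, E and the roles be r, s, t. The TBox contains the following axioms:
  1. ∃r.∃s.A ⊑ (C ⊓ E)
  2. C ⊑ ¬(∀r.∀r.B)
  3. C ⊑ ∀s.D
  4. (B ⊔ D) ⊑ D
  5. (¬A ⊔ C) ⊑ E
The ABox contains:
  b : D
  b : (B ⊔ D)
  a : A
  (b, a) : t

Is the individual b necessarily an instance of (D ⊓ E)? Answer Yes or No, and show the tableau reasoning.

1. b : (D ⊓ E)?  L(b) = {D, (B ⊔ D)} ∪ {(¬D ⊔ ¬E)}
   open: L(b) ⊇ {A, D, ¬C, ¬E, ∀r.∀s.¬A} — b ∉ (D ⊓ E) possible
2. Hence b : (D ⊓ E): not entailed.

No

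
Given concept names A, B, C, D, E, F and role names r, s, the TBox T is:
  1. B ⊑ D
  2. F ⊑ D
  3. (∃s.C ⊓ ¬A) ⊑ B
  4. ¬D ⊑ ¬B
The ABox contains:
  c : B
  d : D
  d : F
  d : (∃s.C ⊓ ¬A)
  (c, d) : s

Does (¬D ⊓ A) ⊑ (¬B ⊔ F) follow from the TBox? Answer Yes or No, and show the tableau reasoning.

Yes

1. (¬D ⊓ A) ⊑ (¬B ⊔ F)  ⇔  ((¬D ⊓ A) ⊓ (B ⊓ ¬F)) unsat w.r.t. T
   all branches close; clash {B, ¬B} at x₀
2. Hence (¬D ⊓ A) ⊑ (¬B ⊔ F): entailed.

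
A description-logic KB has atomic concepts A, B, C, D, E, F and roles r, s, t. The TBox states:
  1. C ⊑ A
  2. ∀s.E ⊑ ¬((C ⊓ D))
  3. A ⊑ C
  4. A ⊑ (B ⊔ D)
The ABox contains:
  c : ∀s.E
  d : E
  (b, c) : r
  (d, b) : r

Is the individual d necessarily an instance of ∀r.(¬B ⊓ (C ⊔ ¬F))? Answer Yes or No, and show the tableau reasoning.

1. d : ∀r.(¬B ⊓ (C ⊔ ¬F))?  L(d) = {E} ∪ {∃r.(B ⊔ (¬C ⊓ F))}
   open: L(d) ⊇ {E, ¬A, ¬C, ∃r.(B ⊔ (¬C ⊓ F)), ∃s.¬E} (+ ∃-successors) — d ∉ ∀r.(¬B ⊓ (C ⊔ ¬F)) possible
2. Hence d : ∀r.(¬B ⊓ (C ⊔ ¬F)): not entailed.

No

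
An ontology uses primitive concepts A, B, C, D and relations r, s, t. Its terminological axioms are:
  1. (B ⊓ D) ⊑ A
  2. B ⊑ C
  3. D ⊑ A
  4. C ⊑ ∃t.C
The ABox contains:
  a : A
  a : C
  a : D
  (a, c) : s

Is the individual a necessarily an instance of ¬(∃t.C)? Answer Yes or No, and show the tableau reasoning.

No

1. a : ¬(∃t.C)?  L(a) = {A, C, D} ∪ {∃t.C}
   open: L(a) ⊇ {A, C, D, ∃t.C} (+ ∃-successors) — a ∉ ¬(∃t.C) possible
2. Hence a : ¬(∃t.C): not entailed.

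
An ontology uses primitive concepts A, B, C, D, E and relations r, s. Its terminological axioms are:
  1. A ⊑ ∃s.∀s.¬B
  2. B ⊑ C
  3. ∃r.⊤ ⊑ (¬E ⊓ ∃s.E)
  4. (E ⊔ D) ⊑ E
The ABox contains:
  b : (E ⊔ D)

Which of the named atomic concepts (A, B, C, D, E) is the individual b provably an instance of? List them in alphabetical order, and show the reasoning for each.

{E}

1. b : A?  L(b) = {(E ⊔ D)} ∪ {¬A}
   apply at b: (E ⊔ D)⊑E
   open: L(b) ⊇ {E, ¬A, ¬B, ∀r.⊥} — b ∉ A possible
2. b : B?  L(b) = {(E ⊔ D)} ∪ {¬B}
   apply at b: (E ⊔ D)⊑E
   open: L(b) ⊇ {E, ¬A, ¬B, ∀r.⊥} — b ∉ B possible
3. b : C?  L(b) = {(E ⊔ D)} ∪ {¬C}
   apply at b: (E ⊔ D)⊑E
   open: L(b) ⊇ {E, ¬A, ¬B, ¬C, ∀r.⊥} — b ∉ C possible
4. b : D?  L(b) = {(E ⊔ D)} ∪ {¬D}
   apply at b: (E ⊔ D)⊑E
   open: L(b) ⊇ {E, ¬A, ¬B, ¬D, ∀r.⊥} — b ∉ D possible
5. b : E?  L(b) = {(E ⊔ D)} ∪ {¬E}
   clash {E, ¬E} at b — b ∈ E
6. Entailed for b: {E}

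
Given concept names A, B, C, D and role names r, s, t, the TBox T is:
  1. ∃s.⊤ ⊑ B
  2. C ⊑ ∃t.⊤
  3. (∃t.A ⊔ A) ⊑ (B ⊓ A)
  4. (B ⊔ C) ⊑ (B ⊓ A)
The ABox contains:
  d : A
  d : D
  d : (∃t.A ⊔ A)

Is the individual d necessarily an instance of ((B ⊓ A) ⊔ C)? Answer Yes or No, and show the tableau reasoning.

1. d : ((B ⊓ A) ⊔ C)?  L(d) = {A, D, (∃t.A ⊔ A)} ∪ {((¬B ⊔ ¬A) ⊓ ¬C)}
   clash {A, ¬A} at d — d ∈ ((B ⊓ A) ⊔ C)
2. Hence d : ((B ⊓ A) ⊔ C): entailed.

Yes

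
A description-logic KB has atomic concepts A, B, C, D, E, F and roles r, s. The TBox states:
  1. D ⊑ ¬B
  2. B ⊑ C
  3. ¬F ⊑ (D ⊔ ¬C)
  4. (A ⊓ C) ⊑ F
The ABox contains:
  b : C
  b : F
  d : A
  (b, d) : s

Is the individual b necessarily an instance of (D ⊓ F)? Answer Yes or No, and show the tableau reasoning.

No

1. b : (D ⊓ F)?  L(b) = {C, F} ∪ {(¬D ⊔ ¬F)}
   open: L(b) ⊇ {C, F, ¬D} — b ∉ (D ⊓ F) possible
2. Hence b : (D ⊓ F): not entailed.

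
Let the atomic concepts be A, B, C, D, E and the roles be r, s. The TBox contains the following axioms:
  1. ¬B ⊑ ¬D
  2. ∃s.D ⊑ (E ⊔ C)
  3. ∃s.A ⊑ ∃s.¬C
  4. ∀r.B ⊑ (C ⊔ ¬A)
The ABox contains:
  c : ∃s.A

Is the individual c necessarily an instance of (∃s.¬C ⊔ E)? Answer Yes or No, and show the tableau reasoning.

1. c : (∃s.¬C ⊔ E)?  L(c) = {∃s.A} ∪ {(∀s.C ⊓ ¬E)}
   clash {C, ¬C} at an ∃-successor — c ∈ (∃s.¬C ⊔ E)
2. Hence c : (∃s.¬C ⊔ E): entailed.

Yes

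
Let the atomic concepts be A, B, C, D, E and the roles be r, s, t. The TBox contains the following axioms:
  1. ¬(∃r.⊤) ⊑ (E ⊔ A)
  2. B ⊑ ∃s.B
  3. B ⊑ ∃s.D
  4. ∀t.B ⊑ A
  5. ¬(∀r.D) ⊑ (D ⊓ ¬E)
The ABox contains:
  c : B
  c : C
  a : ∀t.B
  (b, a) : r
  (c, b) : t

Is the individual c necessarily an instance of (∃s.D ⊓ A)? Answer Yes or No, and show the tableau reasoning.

No

1. c : (∃s.D ⊓ A)?  L(c) = {B, C} ∪ {(∀s.¬D ⊔ ¬A)}
   apply at c: B⊑∃s.B; B⊑∃s.D
   open: L(c) ⊇ {B, C, ¬A, ∀r.D, ∃r.⊤, …} (+ ∃-successors) — c ∉ (∃s.D ⊓ A) possible
2. Hence c : (∃s.D ⊓ A): not entailed.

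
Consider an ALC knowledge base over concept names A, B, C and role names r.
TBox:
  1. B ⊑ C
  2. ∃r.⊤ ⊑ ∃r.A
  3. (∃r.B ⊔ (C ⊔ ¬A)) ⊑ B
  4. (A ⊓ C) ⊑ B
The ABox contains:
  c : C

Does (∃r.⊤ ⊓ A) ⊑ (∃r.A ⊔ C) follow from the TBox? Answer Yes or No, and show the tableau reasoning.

Yes

1. (∃r.⊤ ⊓ A) ⊑ (∃r.A ⊔ C)  ⇔  ((∃r.⊤ ⊓ A) ⊓ (∀r.¬A ⊓ ¬C)) unsat w.r.t. T
   all branches close; clash {C, ¬C} at x₀
2. Hence (∃r.⊤ ⊓ A) ⊑ (∃r.A ⊔ C): entailed.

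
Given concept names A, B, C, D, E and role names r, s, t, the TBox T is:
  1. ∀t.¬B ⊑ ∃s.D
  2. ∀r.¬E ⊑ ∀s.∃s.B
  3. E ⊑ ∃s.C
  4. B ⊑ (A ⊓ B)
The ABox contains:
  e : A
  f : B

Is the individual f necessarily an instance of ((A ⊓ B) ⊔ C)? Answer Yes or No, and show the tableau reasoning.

1. f : ((A ⊓ B) ⊔ C)?  L(f) = {B} ∪ {((¬A ⊔ ¬B) ⊓ ¬C)}
   clash {B, ¬B} at f — f ∈ ((A ⊓ B) ⊔ C)
2. Hence f : ((A ⊓ B) ⊔ C): entailed.

Yes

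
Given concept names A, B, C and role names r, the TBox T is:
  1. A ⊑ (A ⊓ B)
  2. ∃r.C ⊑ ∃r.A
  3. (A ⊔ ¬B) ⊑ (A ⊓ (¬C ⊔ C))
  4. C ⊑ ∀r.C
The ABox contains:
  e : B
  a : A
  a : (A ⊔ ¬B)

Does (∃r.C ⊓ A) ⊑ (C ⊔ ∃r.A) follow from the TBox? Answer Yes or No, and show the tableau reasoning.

Yes

1. (∃r.C ⊓ A) ⊑ (C ⊔ ∃r.A)  ⇔  ((∃r.C ⊓ A) ⊓ (¬C ⊓ ∀r.¬A)) unsat w.r.t. T
   all branches close; clash {A, ¬A} at an ∃-successor
2. Hence (∃r.C ⊓ A) ⊑ (C ⊔ ∃r.A): entailed.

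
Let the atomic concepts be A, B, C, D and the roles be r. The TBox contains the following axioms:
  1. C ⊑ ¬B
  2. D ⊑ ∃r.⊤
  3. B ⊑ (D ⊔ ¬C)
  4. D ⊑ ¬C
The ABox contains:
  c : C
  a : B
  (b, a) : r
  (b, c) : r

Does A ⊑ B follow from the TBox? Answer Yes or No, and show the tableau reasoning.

No

1. A ⊑ B  ⇔  (A ⊓ ¬B) unsat w.r.t. T
   open: L(x₀) ⊇ {A, ¬B, ¬D}
2. Hence A ⊑ B: not entailed.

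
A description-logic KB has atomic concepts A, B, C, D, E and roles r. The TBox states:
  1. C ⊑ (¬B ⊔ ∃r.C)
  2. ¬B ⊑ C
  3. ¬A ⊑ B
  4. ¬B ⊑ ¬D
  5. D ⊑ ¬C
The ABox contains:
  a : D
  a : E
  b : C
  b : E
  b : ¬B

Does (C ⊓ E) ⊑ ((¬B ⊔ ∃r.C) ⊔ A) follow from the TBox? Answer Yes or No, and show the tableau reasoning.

Yes

1. (C ⊓ E) ⊑ ((¬B ⊔ ∃r.C) ⊔ A)  ⇔  ((C ⊓ E) ⊓ ((B ⊓ ∀r.¬C) ⊓ ¬A)) unsat w.r.t. T
   all branches close; clash {C, ¬C} at x₀
2. Hence (C ⊓ E) ⊑ ((¬B ⊔ ∃r.C) ⊔ A): entailed.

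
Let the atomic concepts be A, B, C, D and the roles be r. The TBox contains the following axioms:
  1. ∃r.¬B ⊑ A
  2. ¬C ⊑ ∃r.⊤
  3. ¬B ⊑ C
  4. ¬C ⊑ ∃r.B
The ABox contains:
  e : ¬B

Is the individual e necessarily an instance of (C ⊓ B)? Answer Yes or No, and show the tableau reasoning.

No

1. e : (C ⊓ B)?  L(e) = {¬B} ∪ {(¬C ⊔ ¬B)}
   apply at e: ¬B⊑C
   open: L(e) ⊇ {C, ¬B, ∀r.B} — e ∉ (C ⊓ B) possible
2. Hence e : (C ⊓ B): not entailed.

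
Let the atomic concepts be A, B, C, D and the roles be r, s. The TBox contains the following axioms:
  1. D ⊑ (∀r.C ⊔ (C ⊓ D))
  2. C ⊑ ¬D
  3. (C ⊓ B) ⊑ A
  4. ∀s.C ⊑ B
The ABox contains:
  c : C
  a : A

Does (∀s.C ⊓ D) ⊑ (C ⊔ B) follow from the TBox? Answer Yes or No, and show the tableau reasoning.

Yes

1. (∀s.C ⊓ D) ⊑ (C ⊔ B)  ⇔  ((∀s.C ⊓ D) ⊓ (¬C ⊓ ¬B)) unsat w.r.t. T
   all branches close; clash {C, ¬C} at x₀
2. Hence (∀s.C ⊓ D) ⊑ (C ⊔ B): entailed.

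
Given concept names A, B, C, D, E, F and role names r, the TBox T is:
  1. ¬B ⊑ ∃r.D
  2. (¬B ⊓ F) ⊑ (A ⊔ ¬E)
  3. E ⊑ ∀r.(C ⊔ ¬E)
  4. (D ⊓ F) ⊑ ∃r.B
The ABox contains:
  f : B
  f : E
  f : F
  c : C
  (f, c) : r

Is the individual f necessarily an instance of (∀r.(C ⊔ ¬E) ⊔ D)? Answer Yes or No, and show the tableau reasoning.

Yes

1. f : (∀r.(C ⊔ ¬E) ⊔ D)?  L(f) = {B, E, F} ∪ {(∃r.(¬C ⊓ E) ⊓ ¬D)}
   clash {E, ¬E} at f — f ∈ (∀r.(C ⊔ ¬E) ⊔ D)
2. Hence f : (∀r.(C ⊔ ¬E) ⊔ D): entailed.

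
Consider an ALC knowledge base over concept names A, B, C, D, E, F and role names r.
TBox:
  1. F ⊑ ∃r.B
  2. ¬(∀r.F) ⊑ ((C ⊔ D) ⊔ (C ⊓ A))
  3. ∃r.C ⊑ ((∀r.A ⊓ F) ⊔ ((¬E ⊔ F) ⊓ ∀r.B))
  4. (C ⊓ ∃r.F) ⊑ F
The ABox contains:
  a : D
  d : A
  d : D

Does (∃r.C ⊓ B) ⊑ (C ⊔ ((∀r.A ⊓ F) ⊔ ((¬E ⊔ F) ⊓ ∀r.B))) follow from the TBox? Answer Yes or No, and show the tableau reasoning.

Yes

1. (∃r.C ⊓ B) ⊑ (C ⊔ ((∀r.A ⊓ F) ⊔ ((¬E ⊔ F) ⊓ ∀r.B)))  ⇔  ((∃r.C ⊓ B) ⊓ (¬C ⊓ ((∃r.¬A ⊔ ¬F) ⊓ ((E ⊓ ¬F) ⊔ ∃r.¬B)))) unsat w.r.t. T
   all branches close; clash {C, ¬C} at x₀
2. Hence (∃r.C ⊓ B) ⊑ (C ⊔ ((∀r.A ⊓ F) ⊔ ((¬E ⊔ F) ⊓ ∀r.B))): entailed.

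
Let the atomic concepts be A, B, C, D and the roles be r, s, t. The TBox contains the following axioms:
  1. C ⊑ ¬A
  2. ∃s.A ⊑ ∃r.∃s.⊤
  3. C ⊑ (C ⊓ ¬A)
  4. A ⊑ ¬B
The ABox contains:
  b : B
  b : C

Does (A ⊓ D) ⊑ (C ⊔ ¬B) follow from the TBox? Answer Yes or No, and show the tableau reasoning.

1. (A ⊓ D) ⊑ (C ⊔ ¬B)  ⇔  ((A ⊓ D) ⊓ (¬C ⊓ B)) unsat w.r.t. T
   all branches close; clash {B, ¬B} at x₀
2. Hence (A ⊓ D) ⊑ (C ⊔ ¬B): entailed.

Yes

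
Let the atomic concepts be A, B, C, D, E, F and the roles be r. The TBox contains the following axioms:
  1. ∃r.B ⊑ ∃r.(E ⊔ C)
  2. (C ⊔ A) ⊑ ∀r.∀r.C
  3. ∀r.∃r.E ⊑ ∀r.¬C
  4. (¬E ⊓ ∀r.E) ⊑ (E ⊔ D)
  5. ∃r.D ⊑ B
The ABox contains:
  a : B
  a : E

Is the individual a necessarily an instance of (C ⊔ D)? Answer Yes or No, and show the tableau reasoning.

No

1. a : (C ⊔ D)?  L(a) = {B, E} ∪ {(¬C ⊓ ¬D)}
   open: L(a) ⊇ {B, E, ¬A, ¬C, ¬D, …} (+ ∃-successors) — a ∉ (C ⊔ D) possible
2. Hence a : (C ⊔ D): not entailed.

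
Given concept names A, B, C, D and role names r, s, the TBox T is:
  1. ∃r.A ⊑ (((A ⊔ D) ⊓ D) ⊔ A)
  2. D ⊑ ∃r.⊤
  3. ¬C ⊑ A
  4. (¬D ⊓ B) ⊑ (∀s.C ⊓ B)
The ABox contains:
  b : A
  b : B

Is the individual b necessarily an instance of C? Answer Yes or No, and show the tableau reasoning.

1. b : C?  L(b) = {A, B} ∪ {¬C}
   open: L(b) ⊇ {A, B, ¬C, ¬D, ∀r.¬A, …} — b ∉ C possible
2. Hence b : C: not entailed.

No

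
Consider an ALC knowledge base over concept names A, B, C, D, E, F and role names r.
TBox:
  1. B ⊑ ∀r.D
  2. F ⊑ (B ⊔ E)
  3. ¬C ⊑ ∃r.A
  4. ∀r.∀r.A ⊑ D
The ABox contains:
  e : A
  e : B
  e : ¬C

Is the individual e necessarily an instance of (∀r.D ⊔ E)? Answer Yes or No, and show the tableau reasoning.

1. e : (∀r.D ⊔ E)?  L(e) = {A, B, ¬C} ∪ {(∃r.¬D ⊓ ¬E)}
   clash {D, ¬D} at an ∃-successor — e ∈ (∀r.D ⊔ E)
2. Hence e : (∀r.D ⊔ E): entailed.

Yes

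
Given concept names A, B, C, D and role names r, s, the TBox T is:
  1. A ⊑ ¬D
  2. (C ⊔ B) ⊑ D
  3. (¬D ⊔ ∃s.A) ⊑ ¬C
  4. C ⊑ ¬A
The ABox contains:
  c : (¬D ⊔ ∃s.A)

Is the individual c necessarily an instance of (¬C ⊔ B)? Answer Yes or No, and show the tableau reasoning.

1. c : (¬C ⊔ B)?  L(c) = {(¬D ⊔ ∃s.A)} ∪ {(C ⊓ ¬B)}
   clash {D, ¬D} at c — c ∈ (¬C ⊔ B)
2. Hence c : (¬C ⊔ B): entailed.

Yes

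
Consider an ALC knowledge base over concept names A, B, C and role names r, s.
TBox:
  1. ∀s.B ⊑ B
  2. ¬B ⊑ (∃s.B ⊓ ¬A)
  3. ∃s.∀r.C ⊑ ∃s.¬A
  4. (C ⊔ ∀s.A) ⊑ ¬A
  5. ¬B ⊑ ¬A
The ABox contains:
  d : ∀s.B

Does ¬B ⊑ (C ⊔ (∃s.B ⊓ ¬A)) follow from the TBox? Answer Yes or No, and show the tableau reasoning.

Yes

1. ¬B ⊑ (C ⊔ (∃s.B ⊓ ¬A))  ⇔  (¬B ⊓ (¬C ⊓ (∀s.¬B ⊔ A))) unsat w.r.t. T
   all branches close; clash {A, ¬A} at x₀
2. Hence ¬B ⊑ (C ⊔ (∃s.B ⊓ ¬A)): entailed.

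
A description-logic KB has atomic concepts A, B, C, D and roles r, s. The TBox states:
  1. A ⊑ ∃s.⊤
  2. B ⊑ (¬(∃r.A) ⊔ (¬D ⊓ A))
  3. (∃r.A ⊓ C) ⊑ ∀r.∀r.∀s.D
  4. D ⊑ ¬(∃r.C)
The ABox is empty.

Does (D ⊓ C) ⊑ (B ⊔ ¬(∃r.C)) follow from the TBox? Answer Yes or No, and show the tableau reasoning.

Yes

1. (D ⊓ C) ⊑ (B ⊔ ¬(∃r.C))  ⇔  ((D ⊓ C) ⊓ (¬B ⊓ ∃r.C)) unsat w.r.t. T
   all branches close; clash {C, ¬C} at an ∃-successor
2. Hence (D ⊓ C) ⊑ (B ⊔ ¬(∃r.C)): entailed.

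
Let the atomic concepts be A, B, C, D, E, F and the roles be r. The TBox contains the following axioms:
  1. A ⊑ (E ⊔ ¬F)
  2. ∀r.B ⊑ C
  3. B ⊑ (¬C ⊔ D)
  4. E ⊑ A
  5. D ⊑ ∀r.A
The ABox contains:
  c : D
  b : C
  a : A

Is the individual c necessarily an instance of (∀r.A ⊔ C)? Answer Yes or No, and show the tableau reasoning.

1. c : (∀r.A ⊔ C)?  L(c) = {D} ∪ {(∃r.¬A ⊓ ¬C)}
   clash {C, ¬C} at c — c ∈ (∀r.A ⊔ C)
2. Hence c : (∀r.A ⊔ C): entailed.

Yes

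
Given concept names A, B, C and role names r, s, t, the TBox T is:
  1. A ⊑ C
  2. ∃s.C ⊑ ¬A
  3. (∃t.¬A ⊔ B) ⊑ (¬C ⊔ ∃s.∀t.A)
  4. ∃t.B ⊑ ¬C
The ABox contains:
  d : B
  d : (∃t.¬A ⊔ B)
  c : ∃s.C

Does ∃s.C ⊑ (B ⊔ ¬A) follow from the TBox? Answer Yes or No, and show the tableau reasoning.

Yes

1. ∃s.C ⊑ (B ⊔ ¬A)  ⇔  (∃s.C ⊓ (¬B ⊓ A)) unsat w.r.t. T
   all branches close; clash {A, ¬A} at x₀
2. Hence ∃s.C ⊑ (B ⊔ ¬A): entailed.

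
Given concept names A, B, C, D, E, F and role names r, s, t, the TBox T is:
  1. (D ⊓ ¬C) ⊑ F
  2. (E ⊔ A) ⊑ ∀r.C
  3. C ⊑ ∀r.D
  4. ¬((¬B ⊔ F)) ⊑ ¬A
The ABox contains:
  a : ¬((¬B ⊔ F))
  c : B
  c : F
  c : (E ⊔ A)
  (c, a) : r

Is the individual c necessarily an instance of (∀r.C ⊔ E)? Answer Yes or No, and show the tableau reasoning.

Yes

1. c : (∀r.C ⊔ E)?  L(c) = {B, F, (E ⊔ A)} ∪ {(∃r.¬C ⊓ ¬E)}
   clash {A, ¬A} at c — c ∈ (∀r.C ⊔ E)
2. Hence c : (∀r.C ⊔ E): entailed.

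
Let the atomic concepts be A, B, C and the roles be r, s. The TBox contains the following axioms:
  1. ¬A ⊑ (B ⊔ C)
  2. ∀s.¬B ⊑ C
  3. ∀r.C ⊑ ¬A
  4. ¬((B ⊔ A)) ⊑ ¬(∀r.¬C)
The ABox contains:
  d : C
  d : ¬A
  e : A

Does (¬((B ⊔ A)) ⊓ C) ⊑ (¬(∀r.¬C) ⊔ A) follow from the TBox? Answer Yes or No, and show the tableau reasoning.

1. (¬((B ⊔ A)) ⊓ C) ⊑ (¬(∀r.¬C) ⊔ A)  ⇔  (((¬B ⊓ ¬A) ⊓ C) ⊓ (∀r.¬C ⊓ ¬A)) unsat w.r.t. T
   all branches close; clash {C, ¬C} at an ∃-successor
2. Hence (¬((B ⊔ A)) ⊓ C) ⊑ (¬(∀r.¬C) ⊔ A): entailed.

Yes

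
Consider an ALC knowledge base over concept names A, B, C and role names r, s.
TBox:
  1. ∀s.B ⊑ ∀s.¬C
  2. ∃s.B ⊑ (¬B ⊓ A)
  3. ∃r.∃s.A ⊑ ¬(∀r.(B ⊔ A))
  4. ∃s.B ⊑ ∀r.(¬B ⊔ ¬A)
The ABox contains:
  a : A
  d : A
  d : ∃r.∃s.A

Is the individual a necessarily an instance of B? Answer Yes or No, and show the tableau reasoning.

1. a : B?  L(a) = {A} ∪ {¬B}
   open: L(a) ⊇ {A, ¬B, ∀r.∀s.¬A, ∀s.¬B, ∃s.¬B} (+ ∃-successors) — a ∉ B possible
2. Hence a : B: not entailed.

No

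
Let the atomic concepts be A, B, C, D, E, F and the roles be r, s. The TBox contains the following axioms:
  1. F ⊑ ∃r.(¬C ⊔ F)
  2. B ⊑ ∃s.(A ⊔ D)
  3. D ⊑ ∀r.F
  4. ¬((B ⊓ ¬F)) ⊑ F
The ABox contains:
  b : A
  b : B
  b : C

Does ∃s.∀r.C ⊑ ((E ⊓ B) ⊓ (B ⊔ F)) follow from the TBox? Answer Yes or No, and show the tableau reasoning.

No

1. ∃s.∀r.C ⊑ ((E ⊓ B) ⊓ (B ⊔ F))  ⇔  (∃s.∀r.C ⊓ ((¬E ⊔ ¬B) ⊔ (¬B ⊓ ¬F))) unsat w.r.t. T
   open: L(x₀) ⊇ {B, ¬D, ¬E, ¬F, ∃s.(A ⊔ D), …} (+ ∃-successors)
2. Hence ∃s.∀r.C ⊑ ((E ⊓ B) ⊓ (B ⊔ F)): not entailed.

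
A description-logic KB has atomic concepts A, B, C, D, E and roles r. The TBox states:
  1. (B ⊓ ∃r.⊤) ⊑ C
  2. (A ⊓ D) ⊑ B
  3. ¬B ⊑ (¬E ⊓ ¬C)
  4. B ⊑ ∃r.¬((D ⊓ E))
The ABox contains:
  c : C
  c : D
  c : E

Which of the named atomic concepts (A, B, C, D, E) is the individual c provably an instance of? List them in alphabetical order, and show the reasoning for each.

1. c : A?  L(c) = {C, D, E} ∪ {¬A}
   open: L(c) ⊇ {B, C, D, E, ¬A, …} (+ ∃-successors) — c ∉ A possible
2. c : B?  L(c) = {C, D, E} ∪ {¬B}
   clash {B, ¬B} at c — c ∈ B
3. c : C?  L(c) = {C, D, E} ∪ {¬C}
   clash {C, ¬C} at c — c ∈ C
4. c : D?  L(c) = {C, D, E} ∪ {¬D}
   clash {D, ¬D} at c — c ∈ D
5. c : E?  L(c) = {C, D, E} ∪ {¬E}
   clash {E, ¬E} at c — c ∈ E
6. Entailed for c: {B, C, D, E}

{B, C, D, E}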